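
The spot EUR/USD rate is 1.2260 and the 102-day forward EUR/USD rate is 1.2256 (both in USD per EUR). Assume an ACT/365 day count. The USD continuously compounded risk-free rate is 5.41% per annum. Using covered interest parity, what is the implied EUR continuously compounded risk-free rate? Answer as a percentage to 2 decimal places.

5.53%

F = S·e^((r_USD − r_EUR)T) ⇒ r_EUR = r_USD − ln(F/S)/T
ln(1.2256/1.2260) = -0.000326; /(102/365) = -0.001167
r_EUR = 0.0541 + 0.001167 = 0.055267
r_EUR = 5.53%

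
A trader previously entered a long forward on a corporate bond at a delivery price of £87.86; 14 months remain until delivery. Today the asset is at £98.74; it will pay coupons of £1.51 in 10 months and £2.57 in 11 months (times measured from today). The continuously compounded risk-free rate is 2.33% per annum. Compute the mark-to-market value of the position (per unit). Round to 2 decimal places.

£9.24

PV(remaining coupons) I = 1.51·e^(−0.0233·10/12) + 2.57·e^(−0.0233·11/12) = 3.9967
Current forward F = (S − I)·e^(rT) = (98.74 − 3.9967)·e^(0.0233·14/12) = 94.7433 × 1.027556 = 97.3540
Value (long) = (F − K)·e^(−rT) = (97.3540 − 87.86) × 0.973183 = 9.2394
Value = £9.24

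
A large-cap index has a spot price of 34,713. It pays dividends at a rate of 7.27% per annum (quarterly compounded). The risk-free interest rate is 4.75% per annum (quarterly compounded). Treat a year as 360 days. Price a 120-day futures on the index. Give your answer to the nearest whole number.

F = S · (1+r/4)^(4T) / (1+q/4)^(4T)
= 34713 × 1.015865 / 1.024306 = 34713 × 0.991759
F = 34,427

34,427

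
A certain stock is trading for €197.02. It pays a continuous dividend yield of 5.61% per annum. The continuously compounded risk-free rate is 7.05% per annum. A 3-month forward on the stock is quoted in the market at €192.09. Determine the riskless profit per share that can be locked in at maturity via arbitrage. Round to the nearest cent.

€5.64 per share

Fair forward: F* = S·e^(carry·T), with carry = (r − q) = 0.0705 − 0.0561 = 0.0144
F* = 197.02 · e^(0.0144 × 3/12) = 197.02 · e^0.003600 = 197.02 × 1.003606 = €197.7305
Market €192.09 < fair €197.7305: forward underpriced → reverse cash-and-carry (short spot, go long the forward).
At maturity, profit = |F_mkt − F*| = |192.09 − 197.7305| = €5.64 per share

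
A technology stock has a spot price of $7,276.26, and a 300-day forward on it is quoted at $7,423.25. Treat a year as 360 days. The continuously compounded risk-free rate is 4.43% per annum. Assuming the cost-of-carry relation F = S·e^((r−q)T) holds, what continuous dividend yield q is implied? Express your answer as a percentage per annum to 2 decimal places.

From F = S·e^((r−q)T): (r − q) = ln(F/S)/T
ln(7423.25/7276.26) = ln(1.020201) = 0.020000
(r − q) = 0.020000 / (300/360) = 0.024000
q = r − ln(F/S)/T = 0.0443 − 0.024000 = 0.020300
q = 2.03%

2.03%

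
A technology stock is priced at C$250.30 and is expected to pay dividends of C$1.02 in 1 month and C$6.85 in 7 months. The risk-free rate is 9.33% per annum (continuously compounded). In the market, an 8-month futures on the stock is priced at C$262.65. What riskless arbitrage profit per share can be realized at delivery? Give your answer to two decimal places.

C$4.27 per share

PV(dividends) I = 1.02·e^(−0.0933·1/12) + 6.85·e^(−0.0933·7/12) = 7.4993
Fair futures F* = (S − I)·e^(rT) = (250.30 − 7.4993)·e^0.062200 = 242.8007 × 1.064175 = 258.3824
Market C$262.65 > fair 258.3824: forward overpriced → cash-and-carry (borrow at r, buy the stock and collect the dividends, short the forward).
Profit at T = |F_mkt − F*| = |262.65 − 258.3824| = C$4.27 per share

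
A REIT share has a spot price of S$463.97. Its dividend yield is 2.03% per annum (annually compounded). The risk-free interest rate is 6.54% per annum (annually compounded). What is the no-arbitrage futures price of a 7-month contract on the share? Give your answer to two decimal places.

S$475.83

F = S · (1+r)^T / (1+q)^T
= 463.97 × 1.037646 / 1.011792 = 463.97 × 1.025553
F = S$475.83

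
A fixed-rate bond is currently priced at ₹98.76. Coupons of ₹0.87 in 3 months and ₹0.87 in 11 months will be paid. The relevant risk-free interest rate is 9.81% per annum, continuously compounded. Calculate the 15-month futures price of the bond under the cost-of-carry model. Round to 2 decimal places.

PV(coupons) I = 0.87·e^(−0.0981·3/12) + 0.87·e^(−0.0981·11/12)
I = 0.8489 + 0.7952 = 1.6441
F = (S − I)·e^(rT) = (98.76 − 1.6441) · e^(0.0981·15/12)
= 97.1159 · e^0.122625 = 97.1159 × 1.130460 = ₹109.79

₹109.79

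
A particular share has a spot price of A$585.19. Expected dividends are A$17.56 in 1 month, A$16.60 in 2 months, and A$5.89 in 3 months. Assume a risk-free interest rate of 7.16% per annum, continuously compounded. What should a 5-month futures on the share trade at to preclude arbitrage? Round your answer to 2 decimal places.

A$562.07

PV(dividends) I = 17.56·e^(−0.0716·1/12) + 16.60·e^(−0.0716·2/12) + 5.89·e^(−0.0716·3/12)
I = 17.4555 + 16.4031 + 5.7855 = 39.6441
F = (S − I)·e^(rT) = (585.19 − 39.6441) · e^(0.0716·5/12)
= 545.5459 · e^0.029833 = 545.5459 × 1.030282 = A$562.07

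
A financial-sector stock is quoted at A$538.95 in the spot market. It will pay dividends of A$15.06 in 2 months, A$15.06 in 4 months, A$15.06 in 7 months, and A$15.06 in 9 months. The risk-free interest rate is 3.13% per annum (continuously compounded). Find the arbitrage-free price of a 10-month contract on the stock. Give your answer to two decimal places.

PV(dividends) I = 15.06·e^(−0.0313·2/12) + 15.06·e^(−0.0313·4/12) + 15.06·e^(−0.0313·7/12) + 15.06·e^(−0.0313·9/12)
I = 14.9816 + 14.9037 + 14.7875 + 14.7106 = 59.3834
F = (S − I)·e^(rT) = (538.95 − 59.3834) · e^(0.0313·10/12)
= 479.5666 · e^0.026083 = 479.5666 × 1.026426 = A$492.24

A$492.24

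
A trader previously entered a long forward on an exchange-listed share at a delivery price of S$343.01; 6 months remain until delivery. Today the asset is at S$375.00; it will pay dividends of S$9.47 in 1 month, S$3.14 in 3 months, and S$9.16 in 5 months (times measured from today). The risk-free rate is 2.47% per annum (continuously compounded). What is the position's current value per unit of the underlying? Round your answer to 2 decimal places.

PV(remaining dividends) I = 9.47·e^(−0.0247·1/12) + 3.14·e^(−0.0247·3/12) + 9.16·e^(−0.0247·5/12) = 21.6374
Current forward F = (S − I)·e^(rT) = (375.00 − 21.6374)·e^(0.0247·6/12) = 353.3626 × 1.012427 = 357.7538
Value (long) = (F − K)·e^(−rT) = (357.7538 − 343.01) × 0.987726 = 14.5628
Value = S$14.56

S$14.56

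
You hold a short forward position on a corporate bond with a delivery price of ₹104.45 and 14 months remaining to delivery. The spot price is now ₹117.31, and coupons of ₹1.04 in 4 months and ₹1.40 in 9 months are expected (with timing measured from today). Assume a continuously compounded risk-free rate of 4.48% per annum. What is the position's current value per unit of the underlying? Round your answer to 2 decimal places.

PV(remaining coupons) I = 1.04·e^(−0.0448·4/12) + 1.40·e^(−0.0448·9/12) = 2.3783
Current forward F = (S − I)·e^(rT) = (117.31 − 2.3783)·e^(0.0448·14/12) = 114.9317 × 1.053657 = 121.0986
Value (long) = (F − K)·e^(−rT) = (121.0986 − 104.45) × 0.949076 = 15.8008
Short position value = −(long value) = -₹15.80

-₹15.80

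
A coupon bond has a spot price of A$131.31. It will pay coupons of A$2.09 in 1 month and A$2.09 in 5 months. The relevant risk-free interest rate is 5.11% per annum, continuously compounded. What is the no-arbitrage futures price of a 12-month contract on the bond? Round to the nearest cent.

A$133.85

PV(coupons) I = 2.09·e^(−0.0511·1/12) + 2.09·e^(−0.0511·5/12)
I = 2.0811 + 2.0460 = 4.1271
F = (S − I)·e^(rT) = (131.31 − 4.1271) · e^(0.0511·12/12)
= 127.1829 · e^0.051100 = 127.1829 × 1.052428 = A$133.85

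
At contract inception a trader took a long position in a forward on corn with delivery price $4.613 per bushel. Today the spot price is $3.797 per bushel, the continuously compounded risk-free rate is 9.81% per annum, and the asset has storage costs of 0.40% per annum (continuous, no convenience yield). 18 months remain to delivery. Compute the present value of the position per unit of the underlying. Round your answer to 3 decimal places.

-$0.162 per bushel

Current fair forward for the remaining 18 months: F = S·e^((r + u)·T), (r + u) = 0.0981 + 0.0040 = 0.1021
F = 3.797 · e^(0.1021 × 18/12) = 3.797 × 1.165500 = 4.4254
Value of long forward = (F − K)·e^(−rT) = (4.4254 − 4.613) · e^(−0.0981·18/12)
= -0.1876 × 0.863164 = -0.162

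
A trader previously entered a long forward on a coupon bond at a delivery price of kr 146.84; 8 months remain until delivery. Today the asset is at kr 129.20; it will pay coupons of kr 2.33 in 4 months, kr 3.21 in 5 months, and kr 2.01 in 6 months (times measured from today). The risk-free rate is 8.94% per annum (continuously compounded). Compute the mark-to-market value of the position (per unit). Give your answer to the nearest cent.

-kr 16.42

PV(remaining coupons) I = 2.33·e^(−0.0894·4/12) + 3.21·e^(−0.0894·5/12) + 2.01·e^(−0.0894·6/12) = 7.2763
Current forward F = (S − I)·e^(rT) = (129.20 − 7.2763)·e^(0.0894·8/12) = 121.9237 × 1.061412 = 129.4113
Value (long) = (F − K)·e^(−rT) = (129.4113 − 146.84) × 0.942141 = -16.4203
Value = -kr 16.42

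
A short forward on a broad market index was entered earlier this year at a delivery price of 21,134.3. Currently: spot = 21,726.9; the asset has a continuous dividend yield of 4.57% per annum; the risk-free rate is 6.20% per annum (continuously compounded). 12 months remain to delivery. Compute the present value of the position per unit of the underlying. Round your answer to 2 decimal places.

Current fair forward for the remaining 12 months: F = S·e^((r − q)·T), (r − q) = 0.0620 − 0.0457 = 0.0163
F = 21726.9 · e^(0.0163 × 12/12) = 21726.9 × 1.01643357 = 22083.9505
Value of long forward = (F − K)·e^(−rT) = (22083.9505 − 21134.3) · e^(−0.0620·12/12)
= 949.6505 × 0.93988289 = 892.56
Short position value = −(long value) = -892.56

-892.56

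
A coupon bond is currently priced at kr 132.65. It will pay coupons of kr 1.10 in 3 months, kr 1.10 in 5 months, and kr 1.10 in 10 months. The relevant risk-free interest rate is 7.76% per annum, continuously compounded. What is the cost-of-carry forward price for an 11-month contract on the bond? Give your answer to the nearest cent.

PV(coupons) I = 1.10·e^(−0.0776·3/12) + 1.10·e^(−0.0776·5/12) + 1.10·e^(−0.0776·10/12)
I = 1.0789 + 1.0650 + 1.0311 = 3.1750
F = (S − I)·e^(rT) = (132.65 − 3.1750) · e^(0.0776·11/12)
= 129.4750 · e^0.071133 = 129.4750 × 1.073724 = kr 139.02

kr 139.02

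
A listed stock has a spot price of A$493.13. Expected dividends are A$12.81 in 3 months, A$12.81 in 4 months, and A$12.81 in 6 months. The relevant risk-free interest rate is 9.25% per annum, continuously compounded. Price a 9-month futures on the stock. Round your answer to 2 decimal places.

PV(dividends) I = 12.81·e^(−0.0925·3/12) + 12.81·e^(−0.0925·4/12) + 12.81·e^(−0.0925·6/12)
I = 12.5172 + 12.4211 + 12.2310 = 37.1693
F = (S − I)·e^(rT) = (493.13 − 37.1693) · e^(0.0925·9/12)
= 455.9607 · e^0.069375 = 455.9607 × 1.071838 = A$488.72

A$488.72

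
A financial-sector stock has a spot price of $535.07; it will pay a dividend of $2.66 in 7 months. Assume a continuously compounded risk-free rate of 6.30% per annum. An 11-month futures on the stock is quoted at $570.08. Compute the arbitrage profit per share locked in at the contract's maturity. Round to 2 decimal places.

$5.92 per share

PV(dividends) I = 2.66·e^(−0.0630·7/12) = 2.5640
Fair futures F* = (S − I)·e^(rT) = (535.07 − 2.5640)·e^0.057750 = 532.5060 × 1.059450 = 564.1635
Market $570.08 > fair 564.1635: forward overpriced → cash-and-carry (borrow at r, buy the stock and collect the dividends, short the forward).
Profit at T = |F_mkt − F*| = |570.08 − 564.1635| = $5.92 per share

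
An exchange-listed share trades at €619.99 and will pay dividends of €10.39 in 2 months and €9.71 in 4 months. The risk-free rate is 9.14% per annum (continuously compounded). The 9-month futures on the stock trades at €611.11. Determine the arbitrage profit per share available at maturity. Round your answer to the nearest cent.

€31.82 per share

PV(dividends) I = 10.39·e^(−0.0914·2/12) + 9.71·e^(−0.0914·4/12) = 19.6516
Fair futures F* = (S − I)·e^(rT) = (619.99 − 19.6516)·e^0.068550 = 600.3384 × 1.070954 = 642.9348
Market €611.11 < fair 642.9348: forward underpriced → reverse cash-and-carry (short the stock, invest proceeds at r, pay the dividends, go long the forward).
Profit at T = |F_mkt − F*| = |611.11 − 642.9348| = €31.82 per share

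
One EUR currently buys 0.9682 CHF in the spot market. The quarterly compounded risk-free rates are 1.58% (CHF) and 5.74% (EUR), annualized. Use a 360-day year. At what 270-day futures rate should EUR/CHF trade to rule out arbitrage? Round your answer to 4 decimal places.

By covered interest parity, F = S · (1+r_CHF/4)^(4T) / (1+r_EUR/4)^(4T)
= 0.9682 × 1.011897 / 1.043671 = 0.9682 × 0.969556
F = 0.9387 CHF per EUR

0.9387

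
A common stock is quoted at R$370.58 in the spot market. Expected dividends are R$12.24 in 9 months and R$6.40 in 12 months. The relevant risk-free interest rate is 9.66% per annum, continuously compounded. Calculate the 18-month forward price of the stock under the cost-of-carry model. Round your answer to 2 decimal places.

R$408.49

PV(dividends) I = 12.24·e^(−0.0966·9/12) + 6.40·e^(−0.0966·12/12)
I = 11.3846 + 5.8107 = 17.1953
F = (S − I)·e^(rT) = (370.58 − 17.1953) · e^(0.0966·18/12)
= 353.3847 · e^0.144900 = 353.3847 × 1.155924 = R$408.49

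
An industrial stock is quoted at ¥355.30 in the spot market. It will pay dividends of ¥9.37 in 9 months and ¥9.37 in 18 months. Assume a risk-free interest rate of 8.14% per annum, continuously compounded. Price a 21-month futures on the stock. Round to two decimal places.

¥389.97

PV(dividends) I = 9.37·e^(−0.0814·9/12) + 9.37·e^(−0.0814·18/12)
I = 8.8151 + 8.2930 = 17.1081
F = (S − I)·e^(rT) = (355.30 − 17.1081) · e^(0.0814·21/12)
= 338.1919 · e^0.142450 = 338.1919 × 1.153095 = ¥389.97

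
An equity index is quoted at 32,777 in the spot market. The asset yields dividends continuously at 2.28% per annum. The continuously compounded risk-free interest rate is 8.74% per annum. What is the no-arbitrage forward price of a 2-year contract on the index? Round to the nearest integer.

F = S·e^((r − q)T) = 32777 · e^((0.0874 − 0.0228) × 2)
= 32777 · e^0.129200 = 32777 × 1.137918
F = 37,298

37,298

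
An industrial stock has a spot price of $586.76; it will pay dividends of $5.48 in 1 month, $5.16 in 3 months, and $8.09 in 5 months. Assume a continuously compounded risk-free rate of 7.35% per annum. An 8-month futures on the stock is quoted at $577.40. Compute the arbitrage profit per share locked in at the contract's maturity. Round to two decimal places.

PV(dividends) I = 5.48·e^(−0.0735·1/12) + 5.16·e^(−0.0735·3/12) + 8.09·e^(−0.0735·5/12) = 18.3586
Fair futures F* = (S − I)·e^(rT) = (586.76 − 18.3586)·e^0.049000 = 568.4014 × 1.050220 = 596.9465
Market $577.40 < fair 596.9465: forward underpriced → reverse cash-and-carry (short the stock, invest proceeds at r, pay the dividends, go long the forward).
Profit at T = |F_mkt − F*| = |577.40 − 596.9465| = $19.55 per share

$19.55 per share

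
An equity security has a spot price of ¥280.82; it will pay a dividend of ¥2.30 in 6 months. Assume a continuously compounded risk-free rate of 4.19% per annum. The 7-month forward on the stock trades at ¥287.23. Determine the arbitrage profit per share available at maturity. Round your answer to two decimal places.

PV(dividends) I = 2.30·e^(−0.0419·6/12) = 2.2523
Fair forward F* = (S − I)·e^(rT) = (280.82 − 2.2523)·e^0.024442 = 278.5677 × 1.024743 = 285.4603
Market ¥287.23 > fair 285.4603: forward overpriced → cash-and-carry (borrow at r, buy the stock and collect the dividends, short the forward).
Profit at T = |F_mkt − F*| = |287.23 − 285.4603| = ¥1.77 per share

¥1.77 per share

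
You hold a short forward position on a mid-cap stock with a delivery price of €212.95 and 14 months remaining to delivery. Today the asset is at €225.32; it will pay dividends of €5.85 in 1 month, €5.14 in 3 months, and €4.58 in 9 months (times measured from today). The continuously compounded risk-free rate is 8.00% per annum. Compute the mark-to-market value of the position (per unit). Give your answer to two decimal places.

-€16.18

PV(remaining dividends) I = 5.85·e^(−0.0800·1/12) + 5.14·e^(−0.0800·3/12) + 4.58·e^(−0.0800·9/12) = 15.1626
Current forward F = (S − I)·e^(rT) = (225.32 − 15.1626)·e^(0.0800·14/12) = 210.1574 × 1.097828 = 230.7167
Value (long) = (F − K)·e^(−rT) = (230.7167 − 212.95) × 0.910890 = 16.1835
Short position value = −(long value) = -€16.18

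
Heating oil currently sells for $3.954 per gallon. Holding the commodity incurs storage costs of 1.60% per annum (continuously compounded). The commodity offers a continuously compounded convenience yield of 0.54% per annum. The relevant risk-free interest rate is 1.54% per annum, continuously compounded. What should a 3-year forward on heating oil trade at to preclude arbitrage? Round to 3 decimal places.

Net carry = r + u − y = 0.0154 + 0.0160 − 0.0054 = 0.0260
F = S·e^((r+u−y)T) = 3.954 · e^(0.0260 × 3) = 3.954 · e^0.078000
= 3.954 × 1.081123 = $4.275 per gallon

$4.275 per gallon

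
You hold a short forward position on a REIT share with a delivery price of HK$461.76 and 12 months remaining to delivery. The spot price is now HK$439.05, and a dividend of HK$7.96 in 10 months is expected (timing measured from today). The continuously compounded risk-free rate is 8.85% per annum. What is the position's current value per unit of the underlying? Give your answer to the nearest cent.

-HK$9.01

PV(remaining dividends) I = 7.96·e^(−0.0885·10/12) = 7.3941
Current forward F = (S − I)·e^(rT) = (439.05 − 7.3941)·e^(0.0885·12/12) = 431.6559 × 1.092534 = 471.5987
Value (long) = (F − K)·e^(−rT) = (471.5987 − 461.76) × 0.915303 = 9.0054
Short position value = −(long value) = -HK$9.01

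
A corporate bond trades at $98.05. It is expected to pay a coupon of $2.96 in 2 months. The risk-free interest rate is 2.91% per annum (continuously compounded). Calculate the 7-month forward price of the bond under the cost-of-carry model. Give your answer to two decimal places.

$96.73

PV(coupons) I = 2.96·e^(−0.0291·2/12)
I = 2.9457
F = (S − I)·e^(rT) = (98.05 − 2.9457) · e^(0.0291·7/12)
= 95.1043 · e^0.016975 = 95.1043 × 1.017120 = $96.73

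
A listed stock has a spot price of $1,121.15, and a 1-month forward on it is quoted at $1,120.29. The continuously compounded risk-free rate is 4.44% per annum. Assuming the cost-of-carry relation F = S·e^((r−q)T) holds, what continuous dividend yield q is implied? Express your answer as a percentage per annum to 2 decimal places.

From F = S·e^((r−q)T): (r − q) = ln(F/S)/T
ln(1120.29/1121.15) = ln(0.999233) = -0.000767
(r − q) = -0.000767 / (1/12) = -0.009204
q = r − ln(F/S)/T = 0.0444 + 0.009204 = 0.053604
q = 5.36%

5.36%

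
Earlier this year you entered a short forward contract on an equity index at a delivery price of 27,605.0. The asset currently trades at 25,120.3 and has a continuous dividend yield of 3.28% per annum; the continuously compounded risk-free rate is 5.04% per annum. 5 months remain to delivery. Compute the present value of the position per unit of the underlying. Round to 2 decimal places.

Current fair forward for the remaining 5 months: F = S·e^((r − q)·T), (r − q) = 0.0504 − 0.0328 = 0.0176
F = 25120.3 · e^(0.0176 × 5/12) = 25120.3 × 1.00736029 = 25305.1927
Value of long forward = (F − K)·e^(−rT) = (25305.1927 − 27605.0) · e^(−0.0504·5/12)
= -2299.8073 × 0.97921896 = -2252.01
Short position value = −(long value) = 2252.01

2252.01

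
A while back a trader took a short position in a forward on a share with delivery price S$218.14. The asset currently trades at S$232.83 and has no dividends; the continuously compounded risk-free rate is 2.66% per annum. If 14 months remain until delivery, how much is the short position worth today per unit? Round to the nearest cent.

Current fair forward for the remaining 14 months: F = S·e^(r·T), r = 0.0266
F = 232.83 · e^(0.0266 × 14/12) = 232.83 × 1.031520 = 240.1688
Value of long forward = (F − K)·e^(−rT) = (240.1688 − 218.14) · e^(−0.0266·14/12)
= 22.0288 × 0.969443 = 21.36
Short position value = −(long value) = -S$21.36

-S$21.36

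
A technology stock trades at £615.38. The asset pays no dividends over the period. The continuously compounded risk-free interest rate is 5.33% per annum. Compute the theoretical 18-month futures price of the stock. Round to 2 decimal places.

F = S·e^(rT) = 615.38 · e^(0.0533 × 18/12)
= 615.38 · e^0.079950 = 615.38 × 1.083233
F = £666.60

£666.60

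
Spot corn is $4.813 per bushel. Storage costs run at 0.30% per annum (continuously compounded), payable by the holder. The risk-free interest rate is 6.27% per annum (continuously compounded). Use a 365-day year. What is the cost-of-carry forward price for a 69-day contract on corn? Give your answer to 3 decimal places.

$4.873 per bushel

Net carry = r + u − y = 0.0627 + 0.0030 − 0.0000 = 0.0657
F = S·e^((r+u−y)T) = 4.813 · e^(0.0657 × 69/365) = 4.813 · e^0.012420
= 4.813 × 1.012497 = $4.873 per bushel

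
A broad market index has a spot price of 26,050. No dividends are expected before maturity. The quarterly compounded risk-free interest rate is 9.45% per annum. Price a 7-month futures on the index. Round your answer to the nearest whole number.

F = S · (1+r/4)^(4T)
= 26050 × 1.055995
F = 27,509

27,509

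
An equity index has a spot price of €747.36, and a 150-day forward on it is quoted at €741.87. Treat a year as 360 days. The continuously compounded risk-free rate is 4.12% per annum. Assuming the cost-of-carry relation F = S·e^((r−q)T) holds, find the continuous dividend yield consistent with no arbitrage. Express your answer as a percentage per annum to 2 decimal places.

From F = S·e^((r−q)T): (r − q) = ln(F/S)/T
ln(741.87/747.36) = ln(0.992654) = -0.007373
(r − q) = -0.007373 / (150/360) = -0.017695
q = r − ln(F/S)/T = 0.0412 + 0.017695 = 0.058895
q = 5.89%

5.89%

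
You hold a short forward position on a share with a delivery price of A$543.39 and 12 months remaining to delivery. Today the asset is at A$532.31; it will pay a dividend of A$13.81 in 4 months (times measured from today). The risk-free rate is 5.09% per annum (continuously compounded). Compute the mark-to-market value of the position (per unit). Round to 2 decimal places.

PV(remaining dividends) I = 13.81·e^(−0.0509·4/12) = 13.5777
Current forward F = (S − I)·e^(rT) = (532.31 − 13.5777)·e^(0.0509·12/12) = 518.7323 × 1.052218 = 545.8195
Value (long) = (F − K)·e^(−rT) = (545.8195 − 543.39) × 0.950374 = 2.3089
Short position value = −(long value) = -A$2.31

-A$2.31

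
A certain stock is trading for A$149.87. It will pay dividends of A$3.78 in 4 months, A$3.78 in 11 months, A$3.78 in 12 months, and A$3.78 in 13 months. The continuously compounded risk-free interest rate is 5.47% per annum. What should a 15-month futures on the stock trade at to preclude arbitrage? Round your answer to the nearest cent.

A$145.01

PV(dividends) I = 3.78·e^(−0.0547·4/12) + 3.78·e^(−0.0547·11/12) + 3.78·e^(−0.0547·12/12) + 3.78·e^(−0.0547·13/12)
I = 3.7117 + 3.5951 + 3.5788 + 3.5625 = 14.4481
F = (S − I)·e^(rT) = (149.87 − 14.4481) · e^(0.0547·15/12)
= 135.4219 · e^0.068375 = 135.4219 × 1.070767 = A$145.01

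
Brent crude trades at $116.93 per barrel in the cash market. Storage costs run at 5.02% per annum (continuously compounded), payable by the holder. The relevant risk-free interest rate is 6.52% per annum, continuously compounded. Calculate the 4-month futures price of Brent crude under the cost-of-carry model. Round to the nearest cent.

Net carry = r + u − y = 0.0652 + 0.0502 − 0.0000 = 0.1154
F = S·e^((r+u−y)T) = 116.93 · e^(0.1154 × 4/12) = 116.93 · e^0.038467
= 116.93 × 1.039216 = $121.52 per barrel

$121.52 per barrel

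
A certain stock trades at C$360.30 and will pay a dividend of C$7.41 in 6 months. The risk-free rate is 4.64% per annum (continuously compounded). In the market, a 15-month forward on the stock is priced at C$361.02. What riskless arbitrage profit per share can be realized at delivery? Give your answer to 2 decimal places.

PV(dividends) I = 7.41·e^(−0.0464·6/12) = 7.2401
Fair forward F* = (S − I)·e^(rT) = (360.30 − 7.2401)·e^0.058000 = 353.0599 × 1.059715 = 374.1429
Market C$361.02 < fair 374.1429: forward underpriced → reverse cash-and-carry (short the stock, invest proceeds at r, pay the dividends, go long the forward).
Profit at T = |F_mkt − F*| = |361.02 − 374.1429| = C$13.12 per share

C$13.12 per share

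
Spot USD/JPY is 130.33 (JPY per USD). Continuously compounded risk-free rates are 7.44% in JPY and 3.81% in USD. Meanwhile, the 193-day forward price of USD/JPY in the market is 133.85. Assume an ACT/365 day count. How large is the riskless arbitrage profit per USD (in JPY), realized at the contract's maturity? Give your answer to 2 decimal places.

Fair forward: F* = S·e^(carry·T), with carry = (r_JPY − r_USD) = 0.0744 − 0.0381 = 0.0363
F* = 130.33 · e^(0.0363 × 193/365) = 130.33 · e^0.019194 = 130.33 × 1.019379 = 132.8557
Market 133.85 > fair 132.8557: forward overpriced → cash-and-carry (buy spot, short the forward).
At maturity, profit = |F_mkt − F*| = |133.85 − 132.8557| = 0.99 per USD (in JPY)

0.99 per USD (in JPY)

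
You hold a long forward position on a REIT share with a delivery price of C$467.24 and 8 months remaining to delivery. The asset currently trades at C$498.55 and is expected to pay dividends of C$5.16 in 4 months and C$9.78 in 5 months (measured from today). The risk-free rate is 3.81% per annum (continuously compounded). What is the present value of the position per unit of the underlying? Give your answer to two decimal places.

C$28.31

PV(remaining dividends) I = 5.16·e^(−0.0381·4/12) + 9.78·e^(−0.0381·5/12) = 14.7209
Current forward F = (S − I)·e^(rT) = (498.55 − 14.7209)·e^(0.0381·8/12) = 483.8291 × 1.025725 = 496.2756
Value (long) = (F − K)·e^(−rT) = (496.2756 − 467.24) × 0.974920 = 28.3074
Value = C$28.31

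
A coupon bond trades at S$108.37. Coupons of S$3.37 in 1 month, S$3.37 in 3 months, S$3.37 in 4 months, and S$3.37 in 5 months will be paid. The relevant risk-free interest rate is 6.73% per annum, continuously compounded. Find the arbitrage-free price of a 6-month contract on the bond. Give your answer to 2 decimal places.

S$98.39

PV(coupons) I = 3.37·e^(−0.0673·1/12) + 3.37·e^(−0.0673·3/12) + 3.37·e^(−0.0673·4/12) + 3.37·e^(−0.0673·5/12)
I = 3.3512 + 3.3138 + 3.2952 + 3.2768 = 13.2370
F = (S − I)·e^(rT) = (108.37 − 13.2370) · e^(0.0673·6/12)
= 95.1330 · e^0.033650 = 95.1330 × 1.034223 = S$98.39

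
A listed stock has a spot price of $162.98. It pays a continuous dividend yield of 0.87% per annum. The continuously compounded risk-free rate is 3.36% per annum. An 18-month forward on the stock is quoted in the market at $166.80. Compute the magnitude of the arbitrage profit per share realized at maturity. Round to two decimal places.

$2.38 per share

Fair forward: F* = S·e^(carry·T), with carry = (r − q) = 0.0336 − 0.0087 = 0.0249
F* = 162.98 · e^(0.0249 × 18/12) = 162.98 · e^0.037350 = 162.98 × 1.038056 = $169.1824
Market $166.80 < fair $169.1824: forward underpriced → reverse cash-and-carry (short spot, go long the forward).
At maturity, profit = |F_mkt − F*| = |166.80 − 169.1824| = $2.38 per share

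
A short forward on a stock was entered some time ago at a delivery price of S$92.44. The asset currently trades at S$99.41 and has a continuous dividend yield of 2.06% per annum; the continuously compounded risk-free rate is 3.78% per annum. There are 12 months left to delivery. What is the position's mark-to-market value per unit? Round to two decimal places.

-S$8.37

Current fair forward for the remaining 12 months: F = S·e^((r − q)·T), (r − q) = 0.0378 − 0.0206 = 0.0172
F = 99.41 · e^(0.0172 × 12/12) = 99.41 × 1.017349 = 101.1347
Value of long forward = (F − K)·e^(−rT) = (101.1347 − 92.44) · e^(−0.0378·12/12)
= 8.6947 × 0.962906 = 8.37
Short position value = −(long value) = -S$8.37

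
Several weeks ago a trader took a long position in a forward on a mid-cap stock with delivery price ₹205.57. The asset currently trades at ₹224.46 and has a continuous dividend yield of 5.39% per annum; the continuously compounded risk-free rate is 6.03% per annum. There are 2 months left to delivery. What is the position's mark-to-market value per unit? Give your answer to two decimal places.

Current fair forward for the remaining 2 months: F = S·e^((r − q)·T), (r − q) = 0.0603 − 0.0539 = 0.0064
F = 224.46 · e^(0.0064 × 2/12) = 224.46 × 1.001067 = 224.6995
Value of long forward = (F − K)·e^(−rT) = (224.6995 − 205.57) · e^(−0.0603·2/12)
= 19.1295 × 0.990000 = 18.94

₹18.94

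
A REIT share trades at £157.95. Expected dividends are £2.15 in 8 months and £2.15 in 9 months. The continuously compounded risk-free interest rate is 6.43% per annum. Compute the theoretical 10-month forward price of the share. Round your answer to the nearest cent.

PV(dividends) I = 2.15·e^(−0.0643·8/12) + 2.15·e^(−0.0643·9/12)
I = 2.0598 + 2.0488 = 4.1086
F = (S − I)·e^(rT) = (157.95 − 4.1086) · e^(0.0643·10/12)
= 153.8414 · e^0.053583 = 153.8414 × 1.055045 = £162.31

£162.31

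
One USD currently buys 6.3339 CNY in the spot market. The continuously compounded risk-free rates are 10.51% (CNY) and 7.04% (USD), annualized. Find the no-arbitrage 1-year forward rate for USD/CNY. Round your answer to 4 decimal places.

6.5575

F = S·e^((r_CNY − r_USD)T) = 6.3339 · e^((0.1051 − 0.0704) × 1)
= 6.3339 · e^0.034700 = 6.3339 × 1.035309
F = 6.5575 CNY per USD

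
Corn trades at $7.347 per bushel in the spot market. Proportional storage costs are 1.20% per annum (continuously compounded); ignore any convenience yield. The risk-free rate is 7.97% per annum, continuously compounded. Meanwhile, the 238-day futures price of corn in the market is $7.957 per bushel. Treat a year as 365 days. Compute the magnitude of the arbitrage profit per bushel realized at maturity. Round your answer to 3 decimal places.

Fair futures: F* = S·e^(carry·T), with carry = (r + u) = 0.0797 + 0.0120 = 0.0917
F* = 7.347 · e^(0.0917 × 238/365) = 7.347 · e^0.059793 = 7.347 × 1.061617 = $7.7997
Market $7.957 > fair $7.7997: forward overpriced → cash-and-carry (buy spot, short the forward).
At maturity, profit = |F_mkt − F*| = |7.957 − 7.7997| = $0.157 per bushel

$0.157 per bushel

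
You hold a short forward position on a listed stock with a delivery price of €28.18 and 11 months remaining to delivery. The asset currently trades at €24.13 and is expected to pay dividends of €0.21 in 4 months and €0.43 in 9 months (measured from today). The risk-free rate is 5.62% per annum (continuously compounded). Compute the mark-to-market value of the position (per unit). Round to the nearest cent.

PV(remaining dividends) I = 0.21·e^(−0.0562·4/12) + 0.43·e^(−0.0562·9/12) = 0.6184
Current forward F = (S − I)·e^(rT) = (24.13 − 0.6184)·e^(0.0562·11/12) = 23.5116 × 1.052867 = 24.7546
Value (long) = (F − K)·e^(−rT) = (24.7546 − 28.18) × 0.949788 = -3.2534
Short position value = −(long value) = €3.25

€3.25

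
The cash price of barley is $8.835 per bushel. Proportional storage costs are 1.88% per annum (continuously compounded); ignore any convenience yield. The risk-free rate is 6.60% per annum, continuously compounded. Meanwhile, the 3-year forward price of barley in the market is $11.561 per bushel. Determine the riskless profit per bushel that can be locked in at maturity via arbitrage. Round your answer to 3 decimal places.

Fair forward: F* = S·e^(carry·T), with carry = (r + u) = 0.0660 + 0.0188 = 0.0848
F* = 8.835 · e^(0.0848 × 3) = 8.835 · e^0.254400 = 8.835 × 1.289688 = $11.3944
Market $11.561 > fair $11.3944: forward overpriced → cash-and-carry (buy spot, short the forward).
At maturity, profit = |F_mkt − F*| = |11.561 − 11.3944| = $0.167 per bushel

$0.167 per bushel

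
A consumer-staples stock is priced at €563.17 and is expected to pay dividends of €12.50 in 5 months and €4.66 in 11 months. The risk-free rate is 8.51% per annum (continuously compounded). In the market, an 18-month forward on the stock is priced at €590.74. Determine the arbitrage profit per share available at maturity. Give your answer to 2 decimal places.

€30.50 per share

PV(dividends) I = 12.50·e^(−0.0851·5/12) + 4.66·e^(−0.0851·11/12) = 16.3748
Fair forward F* = (S − I)·e^(rT) = (563.17 − 16.3748)·e^0.127650 = 546.7952 × 1.136155 = 621.2441
Market €590.74 < fair 621.2441: forward underpriced → reverse cash-and-carry (short the stock, invest proceeds at r, pay the dividends, go long the forward).
Profit at T = |F_mkt − F*| = |590.74 − 621.2441| = €30.50 per share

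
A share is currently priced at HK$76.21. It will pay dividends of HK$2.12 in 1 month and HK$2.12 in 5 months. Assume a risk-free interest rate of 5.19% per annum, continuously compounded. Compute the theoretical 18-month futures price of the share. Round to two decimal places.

PV(dividends) I = 2.12·e^(−0.0519·1/12) + 2.12·e^(−0.0519·5/12)
I = 2.1109 + 2.0746 = 4.1855
F = (S − I)·e^(rT) = (76.21 − 4.1855) · e^(0.0519·18/12)
= 72.0245 · e^0.077850 = 72.0245 × 1.080961 = HK$77.86

HK$77.86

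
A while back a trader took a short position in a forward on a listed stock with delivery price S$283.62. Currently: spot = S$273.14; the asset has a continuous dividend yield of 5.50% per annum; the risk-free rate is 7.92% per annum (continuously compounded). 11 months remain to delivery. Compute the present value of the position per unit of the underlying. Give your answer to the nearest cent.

S$4.05

Current fair forward for the remaining 11 months: F = S·e^((r − q)·T), (r − q) = 0.0792 − 0.0550 = 0.0242
F = 273.14 · e^(0.0242 × 11/12) = 273.14 × 1.022431 = 279.2668
Value of long forward = (F − K)·e^(−rT) = (279.2668 − 283.62) · e^(−0.0792·11/12)
= -4.3532 × 0.929973 = -4.05
Short position value = −(long value) = S$4.05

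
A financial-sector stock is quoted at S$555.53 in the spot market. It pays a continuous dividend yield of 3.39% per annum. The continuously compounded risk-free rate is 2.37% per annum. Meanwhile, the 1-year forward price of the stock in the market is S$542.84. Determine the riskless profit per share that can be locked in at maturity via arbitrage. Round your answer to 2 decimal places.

S$7.05 per share

Fair forward: F* = S·e^(carry·T), with carry = (r − q) = 0.0237 − 0.0339 = -0.0102
F* = 555.53 · e^(-0.0102 × 1) = 555.53 · e^-0.010200 = 555.53 × 0.989852 = S$549.8925
Market S$542.84 < fair S$549.8925: forward underpriced → reverse cash-and-carry (short spot, go long the forward).
At maturity, profit = |F_mkt − F*| = |542.84 − 549.8925| = S$7.05 per share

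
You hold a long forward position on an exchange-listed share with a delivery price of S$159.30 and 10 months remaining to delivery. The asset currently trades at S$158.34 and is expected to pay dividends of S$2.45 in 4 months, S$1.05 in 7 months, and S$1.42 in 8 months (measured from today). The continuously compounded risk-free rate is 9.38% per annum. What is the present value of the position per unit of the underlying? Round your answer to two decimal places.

PV(remaining dividends) I = 2.45·e^(−0.0938·4/12) + 1.05·e^(−0.0938·7/12) + 1.42·e^(−0.0938·8/12) = 4.7026
Current forward F = (S − I)·e^(rT) = (158.34 − 4.7026)·e^(0.0938·10/12) = 153.6374 × 1.081303 = 166.1286
Value (long) = (F − K)·e^(−rT) = (166.1286 − 159.30) × 0.924810 = 6.3152
Value = S$6.32

S$6.32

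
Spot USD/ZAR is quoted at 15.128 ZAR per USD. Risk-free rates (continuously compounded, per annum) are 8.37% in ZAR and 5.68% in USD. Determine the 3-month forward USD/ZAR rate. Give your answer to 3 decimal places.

15.230

F = S·e^((r_ZAR − r_USD)T) = 15.128 · e^((0.0837 − 0.0568) × 3/12)
= 15.128 · e^0.006725 = 15.128 × 1.006748
F = 15.230 ZAR per USD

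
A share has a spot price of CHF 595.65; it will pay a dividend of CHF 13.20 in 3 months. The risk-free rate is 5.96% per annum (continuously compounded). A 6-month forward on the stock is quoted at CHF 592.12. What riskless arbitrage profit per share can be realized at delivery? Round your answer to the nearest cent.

PV(dividends) I = 13.20·e^(−0.0596·3/12) = 13.0048
Fair forward F* = (S − I)·e^(rT) = (595.65 − 13.0048)·e^0.029800 = 582.6452 × 1.030248 = 600.2691
Market CHF 592.12 < fair 600.2691: forward underpriced → reverse cash-and-carry (short the stock, invest proceeds at r, pay the dividends, go long the forward).
Profit at T = |F_mkt − F*| = |592.12 − 600.2691| = CHF 8.15 per share

CHF 8.15 per share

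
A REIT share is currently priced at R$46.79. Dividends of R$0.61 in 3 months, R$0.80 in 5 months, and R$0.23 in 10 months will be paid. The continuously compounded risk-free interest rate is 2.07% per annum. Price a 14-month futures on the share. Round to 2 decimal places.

R$46.27

PV(dividends) I = 0.61·e^(−0.0207·3/12) + 0.80·e^(−0.0207·5/12) + 0.23·e^(−0.0207·10/12)
I = 0.6069 + 0.7931 + 0.2261 = 1.6261
F = (S − I)·e^(rT) = (46.79 − 1.6261) · e^(0.0207·14/12)
= 45.1639 · e^0.024150 = 45.1639 × 1.024444 = R$46.27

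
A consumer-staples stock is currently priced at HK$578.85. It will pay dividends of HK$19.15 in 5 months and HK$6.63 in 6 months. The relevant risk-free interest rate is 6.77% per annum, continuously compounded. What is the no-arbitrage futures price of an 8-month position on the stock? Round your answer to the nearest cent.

HK$579.39

PV(dividends) I = 19.15·e^(−0.0677·5/12) + 6.63·e^(−0.0677·6/12)
I = 18.6174 + 6.4093 = 25.0267
F = (S − I)·e^(rT) = (578.85 − 25.0267) · e^(0.0677·8/12)
= 553.8233 · e^0.045133 = 553.8233 × 1.046167 = HK$579.39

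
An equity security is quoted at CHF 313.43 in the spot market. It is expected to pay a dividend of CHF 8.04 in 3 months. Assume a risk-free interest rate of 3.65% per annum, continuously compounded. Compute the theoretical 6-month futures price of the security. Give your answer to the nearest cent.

CHF 311.09

PV(dividends) I = 8.04·e^(−0.0365·3/12)
I = 7.9670
F = (S − I)·e^(rT) = (313.43 − 7.9670) · e^(0.0365·6/12)
= 305.4630 · e^0.018250 = 305.4630 × 1.018418 = CHF 311.09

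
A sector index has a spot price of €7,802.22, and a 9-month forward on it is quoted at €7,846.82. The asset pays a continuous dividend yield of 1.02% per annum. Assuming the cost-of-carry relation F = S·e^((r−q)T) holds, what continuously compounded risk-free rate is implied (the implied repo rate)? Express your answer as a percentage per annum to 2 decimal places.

From F = S·e^((r−q)T): (r − q) = ln(F/S)/T
ln(7846.82/7802.22) = ln(1.005716) = 0.005700
(r − q) = 0.005700 / (9/12) = 0.007600
r = ln(F/S)/T + q = 0.007600 + 0.0102 = 0.017800
r = 1.78%

1.78%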